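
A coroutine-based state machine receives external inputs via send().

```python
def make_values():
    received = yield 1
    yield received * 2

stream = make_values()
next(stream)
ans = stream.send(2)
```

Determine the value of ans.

Step 1: next(stream) advances to first yield, producing 1.
Step 2: send(2) resumes, received = 2.
Step 3: yield received * 2 = 2 * 2 = 4.
Therefore ans = 4.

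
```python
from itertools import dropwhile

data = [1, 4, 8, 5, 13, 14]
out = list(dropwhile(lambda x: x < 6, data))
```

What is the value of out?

Step 1: dropwhile drops elements while < 6:
  1 < 6: dropped
  4 < 6: dropped
  8: kept (dropping stopped)
Step 2: Remaining elements kept regardless of condition.
Therefore out = [8, 5, 13, 14].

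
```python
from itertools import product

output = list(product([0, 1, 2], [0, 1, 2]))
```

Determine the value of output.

Step 1: product([0, 1, 2], [0, 1, 2]) gives all pairs:
  (0, 0)
  (0, 1)
  (0, 2)
  (1, 0)
  (1, 1)
  (1, 2)
  (2, 0)
  (2, 1)
  (2, 2)
Therefore output = [(0, 0), (0, 1), (0, 2), (1, 0), (1, 1), (1, 2), (2, 0), (2, 1), (2, 2)].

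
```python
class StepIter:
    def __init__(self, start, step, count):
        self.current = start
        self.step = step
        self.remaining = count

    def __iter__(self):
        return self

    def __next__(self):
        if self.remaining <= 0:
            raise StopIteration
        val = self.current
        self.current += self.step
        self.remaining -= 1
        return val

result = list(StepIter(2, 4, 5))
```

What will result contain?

Step 1: StepIter starts at 2, increments by 4, for 5 steps:
  Yield 2, then current += 4
  Yield 6, then current += 4
  Yield 10, then current += 4
  Yield 14, then current += 4
  Yield 18, then current += 4
Therefore result = [2, 6, 10, 14, 18].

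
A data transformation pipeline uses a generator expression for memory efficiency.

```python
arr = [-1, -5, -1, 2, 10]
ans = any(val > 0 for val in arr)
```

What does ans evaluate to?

Step 1: Check val > 0 for each element in [-1, -5, -1, 2, 10]:
  -1 > 0: False
  -5 > 0: False
  -1 > 0: False
  2 > 0: True
  10 > 0: True
Step 2: any() returns True.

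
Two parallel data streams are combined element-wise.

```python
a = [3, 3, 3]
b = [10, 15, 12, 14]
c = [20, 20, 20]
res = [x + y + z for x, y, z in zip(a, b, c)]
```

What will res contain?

Step 1: zip three lists (truncates to shortest, len=3):
  3 + 10 + 20 = 33
  3 + 15 + 20 = 38
  3 + 12 + 20 = 35
Therefore res = [33, 38, 35].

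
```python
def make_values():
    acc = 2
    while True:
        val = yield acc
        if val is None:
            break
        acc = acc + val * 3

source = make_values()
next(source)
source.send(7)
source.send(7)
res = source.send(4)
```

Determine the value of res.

Step 1: next() -> yield acc=2.
Step 2: send(7) -> val=7, acc = 2 + 7*3 = 23, yield 23.
Step 3: send(7) -> val=7, acc = 23 + 7*3 = 44, yield 44.
Step 4: send(4) -> val=4, acc = 44 + 4*3 = 56, yield 56.
Therefore res = 56.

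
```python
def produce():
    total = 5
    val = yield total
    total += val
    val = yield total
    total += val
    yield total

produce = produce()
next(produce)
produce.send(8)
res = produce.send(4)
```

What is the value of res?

Step 1: next() -> yield total=5.
Step 2: send(8) -> val=8, total = 5+8 = 13, yield 13.
Step 3: send(4) -> val=4, total = 13+4 = 17, yield 17.
Therefore res = 17.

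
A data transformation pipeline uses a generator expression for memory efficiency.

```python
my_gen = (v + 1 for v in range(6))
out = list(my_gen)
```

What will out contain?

Step 1: For each v in range(6), compute v+1:
  v=0: 0+1 = 1
  v=1: 1+1 = 2
  v=2: 2+1 = 3
  v=3: 3+1 = 4
  v=4: 4+1 = 5
  v=5: 5+1 = 6
Therefore out = [1, 2, 3, 4, 5, 6].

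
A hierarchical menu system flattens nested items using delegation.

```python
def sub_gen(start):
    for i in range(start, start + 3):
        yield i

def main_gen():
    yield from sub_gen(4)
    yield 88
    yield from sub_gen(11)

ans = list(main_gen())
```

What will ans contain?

Step 1: main_gen() delegates to sub_gen(4):
  yield 4
  yield 5
  yield 6
Step 2: yield 88
Step 3: Delegates to sub_gen(11):
  yield 11
  yield 12
  yield 13
Therefore ans = [4, 5, 6, 88, 11, 12, 13].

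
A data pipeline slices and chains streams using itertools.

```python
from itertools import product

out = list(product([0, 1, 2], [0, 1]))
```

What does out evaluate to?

Step 1: product([0, 1, 2], [0, 1]) gives all pairs:
  (0, 0)
  (0, 1)
  (1, 0)
  (1, 1)
  (2, 0)
  (2, 1)
Therefore out = [(0, 0), (0, 1), (1, 0), (1, 1), (2, 0), (2, 1)].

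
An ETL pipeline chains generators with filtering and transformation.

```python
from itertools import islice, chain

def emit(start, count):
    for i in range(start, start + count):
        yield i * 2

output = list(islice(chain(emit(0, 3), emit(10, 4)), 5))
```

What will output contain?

Step 1: emit(0, 3) yields [0, 2, 4].
Step 2: emit(10, 4) yields [20, 22, 24, 26].
Step 3: chain concatenates: [0, 2, 4, 20, 22, 24, 26].
Step 4: islice takes first 5: [0, 2, 4, 20, 22].
Therefore output = [0, 2, 4, 20, 22].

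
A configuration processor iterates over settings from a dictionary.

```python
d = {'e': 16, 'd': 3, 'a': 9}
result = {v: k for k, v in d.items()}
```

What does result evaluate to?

Step 1: Invert dict (swap keys and values):
  'e': 16 -> 16: 'e'
  'd': 3 -> 3: 'd'
  'a': 9 -> 9: 'a'
Therefore result = {16: 'e', 3: 'd', 9: 'a'}.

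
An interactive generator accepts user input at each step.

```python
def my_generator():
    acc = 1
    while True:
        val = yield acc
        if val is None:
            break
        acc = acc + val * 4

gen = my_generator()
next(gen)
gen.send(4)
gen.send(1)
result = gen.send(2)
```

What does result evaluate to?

Step 1: next() -> yield acc=1.
Step 2: send(4) -> val=4, acc = 1 + 4*4 = 17, yield 17.
Step 3: send(1) -> val=1, acc = 17 + 1*4 = 21, yield 21.
Step 4: send(2) -> val=2, acc = 21 + 2*4 = 29, yield 29.
Therefore result = 29.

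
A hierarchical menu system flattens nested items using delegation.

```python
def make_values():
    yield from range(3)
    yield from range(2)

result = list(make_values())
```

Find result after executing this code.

Step 1: Trace yields in order:
  yield 0
  yield 1
  yield 2
  yield 0
  yield 1
Therefore result = [0, 1, 2, 0, 1].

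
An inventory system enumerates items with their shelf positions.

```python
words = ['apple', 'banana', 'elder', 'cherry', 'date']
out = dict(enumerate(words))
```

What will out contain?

Step 1: enumerate pairs indices with words:
  0 -> 'apple'
  1 -> 'banana'
  2 -> 'elder'
  3 -> 'cherry'
  4 -> 'date'
Therefore out = {0: 'apple', 1: 'banana', 2: 'elder', 3: 'cherry', 4: 'date'}.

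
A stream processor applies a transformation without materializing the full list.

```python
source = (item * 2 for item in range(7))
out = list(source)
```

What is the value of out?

Step 1: For each item in range(7), compute item*2:
  item=0: 0*2 = 0
  item=1: 1*2 = 2
  item=2: 2*2 = 4
  item=3: 3*2 = 6
  item=4: 4*2 = 8
  item=5: 5*2 = 10
  item=6: 6*2 = 12
Therefore out = [0, 2, 4, 6, 8, 10, 12].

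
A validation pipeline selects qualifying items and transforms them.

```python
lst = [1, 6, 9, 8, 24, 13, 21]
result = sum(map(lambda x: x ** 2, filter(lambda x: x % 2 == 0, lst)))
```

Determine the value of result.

Step 1: Filter even numbers from [1, 6, 9, 8, 24, 13, 21]: [6, 8, 24]
Step 2: Square each: [36, 64, 576]
Step 3: Sum = 676.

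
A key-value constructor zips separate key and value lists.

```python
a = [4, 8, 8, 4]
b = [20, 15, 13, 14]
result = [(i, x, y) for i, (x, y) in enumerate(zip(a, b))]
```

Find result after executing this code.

Step 1: enumerate(zip(a, b)) gives index with paired elements:
  i=0: (4, 20)
  i=1: (8, 15)
  i=2: (8, 13)
  i=3: (4, 14)
Therefore result = [(0, 4, 20), (1, 8, 15), (2, 8, 13), (3, 4, 14)].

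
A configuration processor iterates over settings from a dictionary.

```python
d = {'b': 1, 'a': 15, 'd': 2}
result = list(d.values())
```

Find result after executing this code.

Step 1: d.values() returns the dictionary values in insertion order.
Therefore result = [1, 15, 2].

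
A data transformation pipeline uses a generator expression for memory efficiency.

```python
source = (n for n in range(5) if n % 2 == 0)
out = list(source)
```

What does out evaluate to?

Step 1: Filter range(5) keeping only even values:
  n=0: even, included
  n=1: odd, excluded
  n=2: even, included
  n=3: odd, excluded
  n=4: even, included
Therefore out = [0, 2, 4].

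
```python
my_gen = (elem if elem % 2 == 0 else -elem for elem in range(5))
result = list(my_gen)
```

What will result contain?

Step 1: For each elem in range(5), yield elem if even, else -elem:
  elem=0: even, yield 0
  elem=1: odd, yield -1
  elem=2: even, yield 2
  elem=3: odd, yield -3
  elem=4: even, yield 4
Therefore result = [0, -1, 2, -3, 4].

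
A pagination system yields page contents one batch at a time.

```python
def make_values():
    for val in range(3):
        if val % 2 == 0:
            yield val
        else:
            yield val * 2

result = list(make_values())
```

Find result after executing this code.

Step 1: For each val in range(3), yield val if even, else val*2:
  val=0 (even): yield 0
  val=1 (odd): yield 1*2 = 2
  val=2 (even): yield 2
Therefore result = [0, 2, 2].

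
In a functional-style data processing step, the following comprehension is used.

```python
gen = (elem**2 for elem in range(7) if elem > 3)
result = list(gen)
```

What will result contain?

Step 1: For range(7), keep elem > 3, then square:
  elem=0: 0 <= 3, excluded
  elem=1: 1 <= 3, excluded
  elem=2: 2 <= 3, excluded
  elem=3: 3 <= 3, excluded
  elem=4: 4 > 3, yield 4**2 = 16
  elem=5: 5 > 3, yield 5**2 = 25
  elem=6: 6 > 3, yield 6**2 = 36
Therefore result = [16, 25, 36].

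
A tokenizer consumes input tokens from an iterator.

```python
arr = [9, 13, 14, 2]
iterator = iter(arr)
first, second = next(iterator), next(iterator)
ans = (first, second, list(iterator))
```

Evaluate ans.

Step 1: Create iterator over [9, 13, 14, 2].
Step 2: first = 9, second = 13.
Step 3: Remaining elements: [14, 2].
Therefore ans = (9, 13, [14, 2]).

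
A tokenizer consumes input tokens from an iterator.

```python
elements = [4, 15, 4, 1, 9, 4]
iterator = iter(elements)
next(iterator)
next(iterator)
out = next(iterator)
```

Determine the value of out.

Step 1: Create iterator over [4, 15, 4, 1, 9, 4].
Step 2: next() consumes 4.
Step 3: next() consumes 15.
Step 4: next() returns 4.
Therefore out = 4.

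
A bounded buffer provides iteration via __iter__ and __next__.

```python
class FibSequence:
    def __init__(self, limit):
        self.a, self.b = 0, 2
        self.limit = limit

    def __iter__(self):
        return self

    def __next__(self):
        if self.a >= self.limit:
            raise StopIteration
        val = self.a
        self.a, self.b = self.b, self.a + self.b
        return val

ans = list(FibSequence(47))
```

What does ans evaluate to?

Step 1: Fibonacci-like sequence (a=0, b=2) until >= 47:
  Yield 0, then a,b = 2,2
  Yield 2, then a,b = 2,4
  Yield 2, then a,b = 4,6
  Yield 4, then a,b = 6,10
  Yield 6, then a,b = 10,16
  Yield 10, then a,b = 16,26
  Yield 16, then a,b = 26,42
  Yield 26, then a,b = 42,68
  Yield 42, then a,b = 68,110
Step 2: 68 >= 47, stop.
Therefore ans = [0, 2, 2, 4, 6, 10, 16, 26, 42].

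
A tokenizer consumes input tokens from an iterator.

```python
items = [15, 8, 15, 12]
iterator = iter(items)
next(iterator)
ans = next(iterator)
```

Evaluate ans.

Step 1: Create iterator over [15, 8, 15, 12].
Step 2: next() consumes 15.
Step 3: next() returns 8.
Therefore ans = 8.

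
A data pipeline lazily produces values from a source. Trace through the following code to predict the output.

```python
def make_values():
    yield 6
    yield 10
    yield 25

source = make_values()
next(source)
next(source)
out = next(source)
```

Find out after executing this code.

Step 1: make_values() creates a generator.
Step 2: next(source) yields 6 (consumed and discarded).
Step 3: next(source) yields 10 (consumed and discarded).
Step 4: next(source) yields 25, assigned to out.
Therefore out = 25.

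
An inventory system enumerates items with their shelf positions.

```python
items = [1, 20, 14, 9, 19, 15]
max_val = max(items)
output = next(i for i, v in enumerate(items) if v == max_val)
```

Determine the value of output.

Step 1: max([1, 20, 14, 9, 19, 15]) = 20.
Step 2: Find first index where value == 20:
  Index 0: 1 != 20
  Index 1: 20 == 20, found!
Therefore output = 1.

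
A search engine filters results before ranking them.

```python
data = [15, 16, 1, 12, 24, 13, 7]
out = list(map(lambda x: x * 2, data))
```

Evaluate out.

Step 1: Apply lambda x: x * 2 to each element:
  15 -> 30
  16 -> 32
  1 -> 2
  12 -> 24
  24 -> 48
  13 -> 26
  7 -> 14
Therefore out = [30, 32, 2, 24, 48, 26, 14].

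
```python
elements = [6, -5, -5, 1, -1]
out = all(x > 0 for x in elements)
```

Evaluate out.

Step 1: Check x > 0 for each element in [6, -5, -5, 1, -1]:
  6 > 0: True
  -5 > 0: False
  -5 > 0: False
  1 > 0: True
  -1 > 0: False
Step 2: all() returns False.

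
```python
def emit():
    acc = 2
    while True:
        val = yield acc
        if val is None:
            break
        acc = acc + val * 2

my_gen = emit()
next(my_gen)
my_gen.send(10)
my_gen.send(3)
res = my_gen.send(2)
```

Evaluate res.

Step 1: next() -> yield acc=2.
Step 2: send(10) -> val=10, acc = 2 + 10*2 = 22, yield 22.
Step 3: send(3) -> val=3, acc = 22 + 3*2 = 28, yield 28.
Step 4: send(2) -> val=2, acc = 28 + 2*2 = 32, yield 32.
Therefore res = 32.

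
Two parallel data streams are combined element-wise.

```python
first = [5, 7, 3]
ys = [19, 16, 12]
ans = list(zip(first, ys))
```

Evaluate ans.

Step 1: zip pairs elements at same index:
  Index 0: (5, 19)
  Index 1: (7, 16)
  Index 2: (3, 12)
Therefore ans = [(5, 19), (7, 16), (3, 12)].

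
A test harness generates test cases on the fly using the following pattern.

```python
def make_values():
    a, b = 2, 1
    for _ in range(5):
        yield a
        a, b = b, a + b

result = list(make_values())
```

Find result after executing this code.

Step 1: Fibonacci-like sequence starting with a=2, b=1:
  Iteration 1: yield a=2, then a,b = 1,3
  Iteration 2: yield a=1, then a,b = 3,4
  Iteration 3: yield a=3, then a,b = 4,7
  Iteration 4: yield a=4, then a,b = 7,11
  Iteration 5: yield a=7, then a,b = 11,18
Therefore result = [2, 1, 3, 4, 7].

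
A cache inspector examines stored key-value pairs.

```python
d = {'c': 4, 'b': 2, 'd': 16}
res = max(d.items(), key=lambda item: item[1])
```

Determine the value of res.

Step 1: Find item with maximum value:
  ('c', 4)
  ('b', 2)
  ('d', 16)
Step 2: Maximum value is 16 at key 'd'.
Therefore res = ('d', 16).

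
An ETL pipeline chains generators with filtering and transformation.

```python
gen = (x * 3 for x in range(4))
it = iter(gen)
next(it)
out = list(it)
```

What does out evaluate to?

Step 1: Generator produces [0, 3, 6, 9].
Step 2: next(it) consumes first element (0).
Step 3: list(it) collects remaining: [3, 6, 9].
Therefore out = [3, 6, 9].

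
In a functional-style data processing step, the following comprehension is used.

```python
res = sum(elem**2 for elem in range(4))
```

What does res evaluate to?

Step 1: Compute elem**2 for each elem in range(4):
  elem=0: 0**2 = 0
  elem=1: 1**2 = 1
  elem=2: 2**2 = 4
  elem=3: 3**2 = 9
Step 2: sum = 0 + 1 + 4 + 9 = 14.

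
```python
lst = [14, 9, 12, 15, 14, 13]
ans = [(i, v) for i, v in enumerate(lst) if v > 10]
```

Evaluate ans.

Step 1: Filter enumerate([14, 9, 12, 15, 14, 13]) keeping v > 10:
  (0, 14): 14 > 10, included
  (1, 9): 9 <= 10, excluded
  (2, 12): 12 > 10, included
  (3, 15): 15 > 10, included
  (4, 14): 14 > 10, included
  (5, 13): 13 > 10, included
Therefore ans = [(0, 14), (2, 12), (3, 15), (4, 14), (5, 13)].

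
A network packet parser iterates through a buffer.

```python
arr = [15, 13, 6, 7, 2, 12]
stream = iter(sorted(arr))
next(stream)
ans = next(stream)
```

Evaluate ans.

Step 1: sorted([15, 13, 6, 7, 2, 12]) = [2, 6, 7, 12, 13, 15].
Step 2: Create iterator and skip 1 elements.
Step 3: next() returns 6.
Therefore ans = 6.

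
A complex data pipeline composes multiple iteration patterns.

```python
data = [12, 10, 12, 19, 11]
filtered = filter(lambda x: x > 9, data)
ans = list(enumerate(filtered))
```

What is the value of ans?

Step 1: Filter [12, 10, 12, 19, 11] for > 9: [12, 10, 12, 19, 11].
Step 2: enumerate re-indexes from 0: [(0, 12), (1, 10), (2, 12), (3, 19), (4, 11)].
Therefore ans = [(0, 12), (1, 10), (2, 12), (3, 19), (4, 11)].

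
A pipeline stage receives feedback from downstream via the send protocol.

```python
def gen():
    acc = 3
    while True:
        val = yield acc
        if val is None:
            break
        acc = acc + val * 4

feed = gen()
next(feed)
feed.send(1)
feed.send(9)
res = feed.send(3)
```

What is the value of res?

Step 1: next() -> yield acc=3.
Step 2: send(1) -> val=1, acc = 3 + 1*4 = 7, yield 7.
Step 3: send(9) -> val=9, acc = 7 + 9*4 = 43, yield 43.
Step 4: send(3) -> val=3, acc = 43 + 3*4 = 55, yield 55.
Therefore res = 55.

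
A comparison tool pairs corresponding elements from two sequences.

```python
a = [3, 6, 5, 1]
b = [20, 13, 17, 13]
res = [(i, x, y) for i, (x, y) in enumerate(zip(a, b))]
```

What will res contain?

Step 1: enumerate(zip(a, b)) gives index with paired elements:
  i=0: (3, 20)
  i=1: (6, 13)
  i=2: (5, 17)
  i=3: (1, 13)
Therefore res = [(0, 3, 20), (1, 6, 13), (2, 5, 17), (3, 1, 13)].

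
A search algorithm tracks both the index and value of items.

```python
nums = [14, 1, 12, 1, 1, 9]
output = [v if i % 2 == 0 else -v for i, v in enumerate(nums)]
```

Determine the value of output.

Step 1: For each (i, v), keep v if i is even, negate if odd:
  i=0 (even): keep 14
  i=1 (odd): negate to -1
  i=2 (even): keep 12
  i=3 (odd): negate to -1
  i=4 (even): keep 1
  i=5 (odd): negate to -9
Therefore output = [14, -1, 12, -1, 1, -9].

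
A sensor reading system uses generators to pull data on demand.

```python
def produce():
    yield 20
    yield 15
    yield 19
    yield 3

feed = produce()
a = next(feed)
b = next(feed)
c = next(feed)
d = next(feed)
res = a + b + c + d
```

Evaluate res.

Step 1: Create generator and consume all values:
  a = next(feed) = 20
  b = next(feed) = 15
  c = next(feed) = 19
  d = next(feed) = 3
Step 2: res = 20 + 15 + 19 + 3 = 57.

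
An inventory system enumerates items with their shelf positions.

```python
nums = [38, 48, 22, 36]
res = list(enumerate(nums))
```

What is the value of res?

Step 1: enumerate pairs each element with its index:
  (0, 38)
  (1, 48)
  (2, 22)
  (3, 36)
Therefore res = [(0, 38), (1, 48), (2, 22), (3, 36)].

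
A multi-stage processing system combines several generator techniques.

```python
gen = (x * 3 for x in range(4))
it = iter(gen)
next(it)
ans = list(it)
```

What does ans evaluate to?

Step 1: Generator produces [0, 3, 6, 9].
Step 2: next(it) consumes first element (0).
Step 3: list(it) collects remaining: [3, 6, 9].
Therefore ans = [3, 6, 9].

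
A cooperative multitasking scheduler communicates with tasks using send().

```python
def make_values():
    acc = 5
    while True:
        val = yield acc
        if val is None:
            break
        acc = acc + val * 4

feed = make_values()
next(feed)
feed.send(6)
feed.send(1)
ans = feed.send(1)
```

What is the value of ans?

Step 1: next() -> yield acc=5.
Step 2: send(6) -> val=6, acc = 5 + 6*4 = 29, yield 29.
Step 3: send(1) -> val=1, acc = 29 + 1*4 = 33, yield 33.
Step 4: send(1) -> val=1, acc = 33 + 1*4 = 37, yield 37.
Therefore ans = 37.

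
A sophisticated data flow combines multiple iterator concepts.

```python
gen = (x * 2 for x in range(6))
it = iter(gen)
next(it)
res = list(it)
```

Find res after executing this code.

Step 1: Generator produces [0, 2, 4, 6, 8, 10].
Step 2: next(it) consumes first element (0).
Step 3: list(it) collects remaining: [2, 4, 6, 8, 10].
Therefore res = [2, 4, 6, 8, 10].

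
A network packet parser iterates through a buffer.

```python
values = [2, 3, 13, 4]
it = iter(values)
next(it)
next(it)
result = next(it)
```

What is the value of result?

Step 1: Create iterator over [2, 3, 13, 4].
Step 2: next() consumes 2.
Step 3: next() consumes 3.
Step 4: next() returns 13.
Therefore result = 13.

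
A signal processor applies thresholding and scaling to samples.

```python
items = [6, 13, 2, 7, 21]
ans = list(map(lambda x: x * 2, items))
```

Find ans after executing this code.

Step 1: Apply lambda x: x * 2 to each element:
  6 -> 12
  13 -> 26
  2 -> 4
  7 -> 14
  21 -> 42
Therefore ans = [12, 26, 4, 14, 42].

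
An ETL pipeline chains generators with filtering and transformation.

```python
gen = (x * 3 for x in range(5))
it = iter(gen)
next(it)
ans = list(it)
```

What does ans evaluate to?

Step 1: Generator produces [0, 3, 6, 9, 12].
Step 2: next(it) consumes first element (0).
Step 3: list(it) collects remaining: [3, 6, 9, 12].
Therefore ans = [3, 6, 9, 12].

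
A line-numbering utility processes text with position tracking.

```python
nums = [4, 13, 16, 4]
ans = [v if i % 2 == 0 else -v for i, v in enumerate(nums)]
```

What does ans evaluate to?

Step 1: For each (i, v), keep v if i is even, negate if odd:
  i=0 (even): keep 4
  i=1 (odd): negate to -13
  i=2 (even): keep 16
  i=3 (odd): negate to -4
Therefore ans = [4, -13, 16, -4].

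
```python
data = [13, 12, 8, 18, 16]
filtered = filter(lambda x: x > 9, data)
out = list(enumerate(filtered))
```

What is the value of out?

Step 1: Filter [13, 12, 8, 18, 16] for > 9: [13, 12, 18, 16].
Step 2: enumerate re-indexes from 0: [(0, 13), (1, 12), (2, 18), (3, 16)].
Therefore out = [(0, 13), (1, 12), (2, 18), (3, 16)].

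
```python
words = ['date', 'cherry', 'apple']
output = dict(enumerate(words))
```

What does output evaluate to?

Step 1: enumerate pairs indices with words:
  0 -> 'date'
  1 -> 'cherry'
  2 -> 'apple'
Therefore output = {0: 'date', 1: 'cherry', 2: 'apple'}.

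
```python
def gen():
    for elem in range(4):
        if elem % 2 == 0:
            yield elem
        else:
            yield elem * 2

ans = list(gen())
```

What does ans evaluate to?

Step 1: For each elem in range(4), yield elem if even, else elem*2:
  elem=0 (even): yield 0
  elem=1 (odd): yield 1*2 = 2
  elem=2 (even): yield 2
  elem=3 (odd): yield 3*2 = 6
Therefore ans = [0, 2, 2, 6].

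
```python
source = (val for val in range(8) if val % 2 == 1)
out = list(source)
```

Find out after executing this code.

Step 1: Filter range(8) keeping only odd values:
  val=0: even, excluded
  val=1: odd, included
  val=2: even, excluded
  val=3: odd, included
  val=4: even, excluded
  val=5: odd, included
  val=6: even, excluded
  val=7: odd, included
Therefore out = [1, 3, 5, 7].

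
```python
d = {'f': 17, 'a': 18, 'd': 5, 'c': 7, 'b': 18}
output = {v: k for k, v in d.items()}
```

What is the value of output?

Step 1: Invert dict (swap keys and values):
  'f': 17 -> 17: 'f'
  'a': 18 -> 18: 'a'
  'd': 5 -> 5: 'd'
  'c': 7 -> 7: 'c'
  'b': 18 -> 18: 'b'
Therefore output = {17: 'f', 18: 'b', 5: 'd', 7: 'c'}.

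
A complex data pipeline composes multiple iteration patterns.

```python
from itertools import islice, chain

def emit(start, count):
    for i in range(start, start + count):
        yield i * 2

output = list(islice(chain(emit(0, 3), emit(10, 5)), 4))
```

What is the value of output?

Step 1: emit(0, 3) yields [0, 2, 4].
Step 2: emit(10, 5) yields [20, 22, 24, 26, 28].
Step 3: chain concatenates: [0, 2, 4, 20, 22, 24, 26, 28].
Step 4: islice takes first 4: [0, 2, 4, 20].
Therefore output = [0, 2, 4, 20].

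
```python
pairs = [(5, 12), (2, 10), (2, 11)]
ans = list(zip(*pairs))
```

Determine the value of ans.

Step 1: zip(*pairs) transposes: unzips [(5, 12), (2, 10), (2, 11)] into separate sequences.
Step 2: First elements: (5, 2, 2), second elements: (12, 10, 11).
Therefore ans = [(5, 2, 2), (12, 10, 11)].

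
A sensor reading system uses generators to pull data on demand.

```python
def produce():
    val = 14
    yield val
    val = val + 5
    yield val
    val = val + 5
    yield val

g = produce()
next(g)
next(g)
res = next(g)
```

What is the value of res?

Step 1: Trace through generator execution:
  Yield 1: val starts at 14, yield 14
  Yield 2: val = 14 + 5 = 19, yield 19
  Yield 3: val = 19 + 5 = 24, yield 24
Step 2: First next() gets 14, second next() gets the second value, third next() yields 24.
Therefore res = 24.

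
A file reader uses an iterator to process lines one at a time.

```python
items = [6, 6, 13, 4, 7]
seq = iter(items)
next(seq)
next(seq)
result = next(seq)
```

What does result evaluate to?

Step 1: Create iterator over [6, 6, 13, 4, 7].
Step 2: next() consumes 6.
Step 3: next() consumes 6.
Step 4: next() returns 13.
Therefore result = 13.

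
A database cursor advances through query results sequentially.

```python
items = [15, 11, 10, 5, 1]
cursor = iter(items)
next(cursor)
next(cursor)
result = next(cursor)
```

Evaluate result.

Step 1: Create iterator over [15, 11, 10, 5, 1].
Step 2: next() consumes 15.
Step 3: next() consumes 11.
Step 4: next() returns 10.
Therefore result = 10.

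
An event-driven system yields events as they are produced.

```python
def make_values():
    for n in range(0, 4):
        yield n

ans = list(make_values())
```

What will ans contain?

Step 1: The generator yields each value from range(0, 4).
Step 2: list() consumes all yields: [0, 1, 2, 3].
Therefore ans = [0, 1, 2, 3].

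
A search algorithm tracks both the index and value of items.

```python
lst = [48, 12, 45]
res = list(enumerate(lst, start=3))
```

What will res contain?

Step 1: enumerate with start=3:
  (3, 48)
  (4, 12)
  (5, 45)
Therefore res = [(3, 48), (4, 12), (5, 45)].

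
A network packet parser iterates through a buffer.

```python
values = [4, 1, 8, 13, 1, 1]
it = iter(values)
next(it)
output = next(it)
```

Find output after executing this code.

Step 1: Create iterator over [4, 1, 8, 13, 1, 1].
Step 2: next() consumes 4.
Step 3: next() returns 1.
Therefore output = 1.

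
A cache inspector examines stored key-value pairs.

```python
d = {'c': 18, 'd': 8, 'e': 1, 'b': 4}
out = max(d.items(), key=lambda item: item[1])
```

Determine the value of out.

Step 1: Find item with maximum value:
  ('c', 18)
  ('d', 8)
  ('e', 1)
  ('b', 4)
Step 2: Maximum value is 18 at key 'c'.
Therefore out = ('c', 18).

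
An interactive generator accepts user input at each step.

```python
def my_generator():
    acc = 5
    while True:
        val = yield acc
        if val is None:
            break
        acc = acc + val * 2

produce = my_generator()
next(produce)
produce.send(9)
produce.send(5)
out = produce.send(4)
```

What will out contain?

Step 1: next() -> yield acc=5.
Step 2: send(9) -> val=9, acc = 5 + 9*2 = 23, yield 23.
Step 3: send(5) -> val=5, acc = 23 + 5*2 = 33, yield 33.
Step 4: send(4) -> val=4, acc = 33 + 4*2 = 41, yield 41.
Therefore out = 41.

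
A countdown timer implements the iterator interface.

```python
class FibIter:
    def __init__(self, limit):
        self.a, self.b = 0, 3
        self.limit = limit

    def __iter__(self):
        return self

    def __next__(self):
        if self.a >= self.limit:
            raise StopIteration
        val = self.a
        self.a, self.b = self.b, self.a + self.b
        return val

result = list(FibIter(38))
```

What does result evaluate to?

Step 1: Fibonacci-like sequence (a=0, b=3) until >= 38:
  Yield 0, then a,b = 3,3
  Yield 3, then a,b = 3,6
  Yield 3, then a,b = 6,9
  Yield 6, then a,b = 9,15
  Yield 9, then a,b = 15,24
  Yield 15, then a,b = 24,39
  Yield 24, then a,b = 39,63
Step 2: 39 >= 38, stop.
Therefore result = [0, 3, 3, 6, 9, 15, 24].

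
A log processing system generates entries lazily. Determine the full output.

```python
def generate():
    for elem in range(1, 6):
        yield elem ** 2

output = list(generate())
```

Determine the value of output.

Step 1: For each elem in range(1, 6), yield elem**2:
  elem=1: yield 1**2 = 1
  elem=2: yield 2**2 = 4
  elem=3: yield 3**2 = 9
  elem=4: yield 4**2 = 16
  elem=5: yield 5**2 = 25
Therefore output = [1, 4, 9, 16, 25].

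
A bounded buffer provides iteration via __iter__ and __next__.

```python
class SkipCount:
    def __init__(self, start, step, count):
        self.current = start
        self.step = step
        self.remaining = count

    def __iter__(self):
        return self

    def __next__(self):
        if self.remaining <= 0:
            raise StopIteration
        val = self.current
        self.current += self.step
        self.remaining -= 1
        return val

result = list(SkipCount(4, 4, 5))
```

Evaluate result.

Step 1: SkipCount starts at 4, increments by 4, for 5 steps:
  Yield 4, then current += 4
  Yield 8, then current += 4
  Yield 12, then current += 4
  Yield 16, then current += 4
  Yield 20, then current += 4
Therefore result = [4, 8, 12, 16, 20].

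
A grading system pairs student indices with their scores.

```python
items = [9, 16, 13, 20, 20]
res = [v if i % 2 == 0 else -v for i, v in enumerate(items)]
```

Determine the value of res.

Step 1: For each (i, v), keep v if i is even, negate if odd:
  i=0 (even): keep 9
  i=1 (odd): negate to -16
  i=2 (even): keep 13
  i=3 (odd): negate to -20
  i=4 (even): keep 20
Therefore res = [9, -16, 13, -20, 20].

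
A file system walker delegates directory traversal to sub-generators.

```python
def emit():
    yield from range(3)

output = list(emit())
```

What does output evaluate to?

Step 1: yield from delegates to the iterable, yielding each element.
Step 2: Collected values: [0, 1, 2].
Therefore output = [0, 1, 2].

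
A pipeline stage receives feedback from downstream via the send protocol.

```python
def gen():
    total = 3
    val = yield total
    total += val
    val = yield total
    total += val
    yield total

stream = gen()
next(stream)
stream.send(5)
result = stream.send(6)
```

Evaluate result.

Step 1: next() -> yield total=3.
Step 2: send(5) -> val=5, total = 3+5 = 8, yield 8.
Step 3: send(6) -> val=6, total = 8+6 = 14, yield 14.
Therefore result = 14.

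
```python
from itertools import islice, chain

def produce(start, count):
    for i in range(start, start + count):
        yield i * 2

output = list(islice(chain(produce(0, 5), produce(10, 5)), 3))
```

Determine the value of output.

Step 1: produce(0, 5) yields [0, 2, 4, 6, 8].
Step 2: produce(10, 5) yields [20, 22, 24, 26, 28].
Step 3: chain concatenates: [0, 2, 4, 6, 8, 20, 22, 24, 26, 28].
Step 4: islice takes first 3: [0, 2, 4].
Therefore output = [0, 2, 4].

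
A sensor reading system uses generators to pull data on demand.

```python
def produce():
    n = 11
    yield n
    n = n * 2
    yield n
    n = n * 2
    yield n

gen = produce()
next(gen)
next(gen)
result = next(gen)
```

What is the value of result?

Step 1: Trace through generator execution:
  Yield 1: n starts at 11, yield 11
  Yield 2: n = 11 * 2 = 22, yield 22
  Yield 3: n = 22 * 2 = 44, yield 44
Step 2: First next() gets 11, second next() gets the second value, third next() yields 44.
Therefore result = 44.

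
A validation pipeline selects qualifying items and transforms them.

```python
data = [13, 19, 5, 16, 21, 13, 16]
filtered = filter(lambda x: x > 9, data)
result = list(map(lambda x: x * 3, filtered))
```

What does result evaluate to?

Step 1: Filter data for elements > 9:
  13: kept
  19: kept
  5: removed
  16: kept
  21: kept
  13: kept
  16: kept
Step 2: Map x * 3 on filtered [13, 19, 16, 21, 13, 16]:
  13 -> 39
  19 -> 57
  16 -> 48
  21 -> 63
  13 -> 39
  16 -> 48
Therefore result = [39, 57, 48, 63, 39, 48].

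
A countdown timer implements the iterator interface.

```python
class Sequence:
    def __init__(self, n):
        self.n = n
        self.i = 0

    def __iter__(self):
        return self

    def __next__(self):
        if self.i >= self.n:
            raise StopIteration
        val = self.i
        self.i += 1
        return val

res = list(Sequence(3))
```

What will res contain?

Step 1: Sequence(3) creates an iterator counting 0 to 2.
Step 2: list() consumes all values: [0, 1, 2].
Therefore res = [0, 1, 2].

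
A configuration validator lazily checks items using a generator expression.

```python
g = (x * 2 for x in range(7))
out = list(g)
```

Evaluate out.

Step 1: For each x in range(7), compute x*2:
  x=0: 0*2 = 0
  x=1: 1*2 = 2
  x=2: 2*2 = 4
  x=3: 3*2 = 6
  x=4: 4*2 = 8
  x=5: 5*2 = 10
  x=6: 6*2 = 12
Therefore out = [0, 2, 4, 6, 8, 10, 12].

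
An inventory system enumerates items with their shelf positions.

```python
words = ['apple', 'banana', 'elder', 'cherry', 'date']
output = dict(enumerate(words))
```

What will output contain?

Step 1: enumerate pairs indices with words:
  0 -> 'apple'
  1 -> 'banana'
  2 -> 'elder'
  3 -> 'cherry'
  4 -> 'date'
Therefore output = {0: 'apple', 1: 'banana', 2: 'elder', 3: 'cherry', 4: 'date'}.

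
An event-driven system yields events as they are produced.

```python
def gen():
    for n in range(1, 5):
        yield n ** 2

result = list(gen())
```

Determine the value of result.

Step 1: For each n in range(1, 5), yield n**2:
  n=1: yield 1**2 = 1
  n=2: yield 2**2 = 4
  n=3: yield 3**2 = 9
  n=4: yield 4**2 = 16
Therefore result = [1, 4, 9, 16].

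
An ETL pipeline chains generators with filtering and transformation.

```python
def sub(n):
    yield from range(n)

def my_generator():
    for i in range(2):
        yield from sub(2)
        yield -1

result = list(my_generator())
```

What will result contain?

Step 1: For each i in range(2):
  i=0: yield from sub(2) -> [0, 1], then yield -1
  i=1: yield from sub(2) -> [0, 1], then yield -1
Therefore result = [0, 1, -1, 0, 1, -1].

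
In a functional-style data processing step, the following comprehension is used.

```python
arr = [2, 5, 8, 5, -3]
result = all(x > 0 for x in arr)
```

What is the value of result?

Step 1: Check x > 0 for each element in [2, 5, 8, 5, -3]:
  2 > 0: True
  5 > 0: True
  8 > 0: True
  5 > 0: True
  -3 > 0: False
Step 2: all() returns False.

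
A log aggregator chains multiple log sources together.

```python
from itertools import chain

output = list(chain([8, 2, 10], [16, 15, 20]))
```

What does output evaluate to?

Step 1: chain() concatenates iterables: [8, 2, 10] + [16, 15, 20].
Therefore output = [8, 2, 10, 16, 15, 20].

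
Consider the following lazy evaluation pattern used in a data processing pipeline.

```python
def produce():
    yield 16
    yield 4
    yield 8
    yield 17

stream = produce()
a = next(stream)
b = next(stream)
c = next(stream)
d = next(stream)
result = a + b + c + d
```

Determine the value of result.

Step 1: Create generator and consume all values:
  a = next(stream) = 16
  b = next(stream) = 4
  c = next(stream) = 8
  d = next(stream) = 17
Step 2: result = 16 + 4 + 8 + 17 = 45.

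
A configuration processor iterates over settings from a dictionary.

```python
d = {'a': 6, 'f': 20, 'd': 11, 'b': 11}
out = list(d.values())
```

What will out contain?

Step 1: d.values() returns the dictionary values in insertion order.
Therefore out = [6, 20, 11, 11].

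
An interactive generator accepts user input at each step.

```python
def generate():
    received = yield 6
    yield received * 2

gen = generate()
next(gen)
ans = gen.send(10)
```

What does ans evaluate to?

Step 1: next(gen) advances to first yield, producing 6.
Step 2: send(10) resumes, received = 10.
Step 3: yield received * 2 = 10 * 2 = 20.
Therefore ans = 20.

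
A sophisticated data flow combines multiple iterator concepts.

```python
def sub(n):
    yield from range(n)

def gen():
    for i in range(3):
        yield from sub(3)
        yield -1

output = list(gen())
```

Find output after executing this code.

Step 1: For each i in range(3):
  i=0: yield from sub(3) -> [0, 1, 2], then yield -1
  i=1: yield from sub(3) -> [0, 1, 2], then yield -1
  i=2: yield from sub(3) -> [0, 1, 2], then yield -1
Therefore output = [0, 1, 2, -1, 0, 1, 2, -1, 0, 1, 2, -1].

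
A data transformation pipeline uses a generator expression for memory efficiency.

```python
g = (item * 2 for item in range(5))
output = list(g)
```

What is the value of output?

Step 1: For each item in range(5), compute item*2:
  item=0: 0*2 = 0
  item=1: 1*2 = 2
  item=2: 2*2 = 4
  item=3: 3*2 = 6
  item=4: 4*2 = 8
Therefore output = [0, 2, 4, 6, 8].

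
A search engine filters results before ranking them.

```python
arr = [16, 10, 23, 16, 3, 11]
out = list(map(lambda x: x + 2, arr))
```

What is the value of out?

Step 1: Apply lambda x: x + 2 to each element:
  16 -> 18
  10 -> 12
  23 -> 25
  16 -> 18
  3 -> 5
  11 -> 13
Therefore out = [18, 12, 25, 18, 5, 13].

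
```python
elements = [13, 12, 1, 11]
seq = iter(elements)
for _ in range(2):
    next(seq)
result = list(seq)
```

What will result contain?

Step 1: Create iterator over [13, 12, 1, 11].
Step 2: Advance 2 positions (consuming [13, 12]).
Step 3: list() collects remaining elements: [1, 11].
Therefore result = [1, 11].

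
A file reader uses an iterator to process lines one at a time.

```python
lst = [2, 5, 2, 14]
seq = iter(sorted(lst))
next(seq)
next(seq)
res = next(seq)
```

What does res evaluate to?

Step 1: sorted([2, 5, 2, 14]) = [2, 2, 5, 14].
Step 2: Create iterator and skip 2 elements.
Step 3: next() returns 5.
Therefore res = 5.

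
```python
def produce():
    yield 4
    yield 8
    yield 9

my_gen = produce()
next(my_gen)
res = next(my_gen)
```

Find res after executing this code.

Step 1: produce() creates a generator.
Step 2: next(my_gen) yields 4 (consumed and discarded).
Step 3: next(my_gen) yields 8, assigned to res.
Therefore res = 8.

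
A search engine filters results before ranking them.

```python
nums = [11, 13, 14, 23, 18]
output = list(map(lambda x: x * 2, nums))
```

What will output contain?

Step 1: Apply lambda x: x * 2 to each element:
  11 -> 22
  13 -> 26
  14 -> 28
  23 -> 46
  18 -> 36
Therefore output = [22, 26, 28, 46, 36].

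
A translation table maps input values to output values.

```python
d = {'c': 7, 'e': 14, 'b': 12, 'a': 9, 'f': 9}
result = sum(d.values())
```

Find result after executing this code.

Step 1: d.values() = [7, 14, 12, 9, 9].
Step 2: sum = 51.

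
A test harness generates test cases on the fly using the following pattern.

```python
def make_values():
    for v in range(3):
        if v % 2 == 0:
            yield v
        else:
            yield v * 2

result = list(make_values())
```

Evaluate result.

Step 1: For each v in range(3), yield v if even, else v*2:
  v=0 (even): yield 0
  v=1 (odd): yield 1*2 = 2
  v=2 (even): yield 2
Therefore result = [0, 2, 2].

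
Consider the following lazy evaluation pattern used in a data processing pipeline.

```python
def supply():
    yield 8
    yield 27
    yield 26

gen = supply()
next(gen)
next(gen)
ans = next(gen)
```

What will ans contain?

Step 1: supply() creates a generator.
Step 2: next(gen) yields 8 (consumed and discarded).
Step 3: next(gen) yields 27 (consumed and discarded).
Step 4: next(gen) yields 26, assigned to ans.
Therefore ans = 26.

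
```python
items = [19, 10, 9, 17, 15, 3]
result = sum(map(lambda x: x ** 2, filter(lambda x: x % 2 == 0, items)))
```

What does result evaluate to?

Step 1: Filter even numbers from [19, 10, 9, 17, 15, 3]: [10]
Step 2: Square each: [100]
Step 3: Sum = 100.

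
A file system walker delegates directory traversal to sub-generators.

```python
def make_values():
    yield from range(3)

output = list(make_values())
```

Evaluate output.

Step 1: yield from delegates to the iterable, yielding each element.
Step 2: Collected values: [0, 1, 2].
Therefore output = [0, 1, 2].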